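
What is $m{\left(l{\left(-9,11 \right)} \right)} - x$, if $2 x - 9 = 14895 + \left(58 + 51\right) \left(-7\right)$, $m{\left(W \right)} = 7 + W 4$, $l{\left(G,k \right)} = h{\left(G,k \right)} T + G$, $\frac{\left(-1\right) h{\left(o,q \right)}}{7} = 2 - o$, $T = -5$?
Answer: $- \frac{11119}{2} \approx -5559.5$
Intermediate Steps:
$h{\left(o,q \right)} = -14 + 7 o$ ($h{\left(o,q \right)} = - 7 \left(2 - o\right) = -14 + 7 o$)
$l{\left(G,k \right)} = 70 - 34 G$ ($l{\left(G,k \right)} = \left(-14 + 7 G\right) \left(-5\right) + G = \left(70 - 35 G\right) + G = 70 - 34 G$)
$m{\left(W \right)} = 7 + 4 W$
$x = \frac{14141}{2}$ ($x = \frac{9}{2} + \frac{14895 + \left(58 + 51\right) \left(-7\right)}{2} = \frac{9}{2} + \frac{14895 + 109 \left(-7\right)}{2} = \frac{9}{2} + \frac{14895 - 763}{2} = \frac{9}{2} + \frac{1}{2} \cdot 14132 = \frac{9}{2} + 7066 = \frac{14141}{2} \approx 7070.5$)
$m{\left(l{\left(-9,11 \right)} \right)} - x = \left(7 + 4 \left(70 - -306\right)\right) - \frac{14141}{2} = \left(7 + 4 \left(70 + 306\right)\right) - \frac{14141}{2} = \left(7 + 4 \cdot 376\right) - \frac{14141}{2} = \left(7 + 1504\right) - \frac{14141}{2} = 1511 - \frac{14141}{2} = - \frac{11119}{2}$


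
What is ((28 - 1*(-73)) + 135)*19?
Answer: 4484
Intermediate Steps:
((28 - 1*(-73)) + 135)*19 = ((28 + 73) + 135)*19 = (101 + 135)*19 = 236*19 = 4484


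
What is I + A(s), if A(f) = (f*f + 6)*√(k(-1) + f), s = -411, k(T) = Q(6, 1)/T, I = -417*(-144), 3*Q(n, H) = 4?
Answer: 60048 + 56309*I*√3711 ≈ 60048.0 + 3.4302e+6*I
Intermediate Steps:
Q(n, H) = 4/3 (Q(n, H) = (⅓)*4 = 4/3)
I = 60048
k(T) = 4/(3*T)
A(f) = √(-4/3 + f)*(6 + f²) (A(f) = (f*f + 6)*√((4/3)/(-1) + f) = (f² + 6)*√((4/3)*(-1) + f) = (6 + f²)*√(-4/3 + f) = √(-4/3 + f)*(6 + f²))
I + A(s) = 60048 + √(-12 + 9*(-411))*(2 + (⅓)*(-411)²) = 60048 + √(-12 - 3699)*(2 + (⅓)*168921) = 60048 + √(-3711)*(2 + 56307) = 60048 + (I*√3711)*56309 = 60048 + 56309*I*√3711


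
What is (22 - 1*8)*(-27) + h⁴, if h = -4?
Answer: -122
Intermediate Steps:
(22 - 1*8)*(-27) + h⁴ = (22 - 1*8)*(-27) + (-4)⁴ = (22 - 8)*(-27) + 256 = 14*(-27) + 256 = -378 + 256 = -122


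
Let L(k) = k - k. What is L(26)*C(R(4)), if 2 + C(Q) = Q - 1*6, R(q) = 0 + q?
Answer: 0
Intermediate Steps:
R(q) = q
C(Q) = -8 + Q (C(Q) = -2 + (Q - 1*6) = -2 + (Q - 6) = -2 + (-6 + Q) = -8 + Q)
L(k) = 0
L(26)*C(R(4)) = 0*(-8 + 4) = 0*(-4) = 0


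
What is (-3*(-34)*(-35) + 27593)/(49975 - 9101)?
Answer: 24023/40874 ≈ 0.58773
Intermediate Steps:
(-3*(-34)*(-35) + 27593)/(49975 - 9101) = (102*(-35) + 27593)/40874 = (-3570 + 27593)*(1/40874) = 24023*(1/40874) = 24023/40874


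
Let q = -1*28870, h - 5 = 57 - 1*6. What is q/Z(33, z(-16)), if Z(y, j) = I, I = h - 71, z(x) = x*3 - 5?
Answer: 5774/3 ≈ 1924.7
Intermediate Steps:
z(x) = -5 + 3*x (z(x) = 3*x - 5 = -5 + 3*x)
h = 56 (h = 5 + (57 - 1*6) = 5 + (57 - 6) = 5 + 51 = 56)
I = -15 (I = 56 - 71 = -15)
Z(y, j) = -15
q = -28870
q/Z(33, z(-16)) = -28870/(-15) = -28870*(-1/15) = 5774/3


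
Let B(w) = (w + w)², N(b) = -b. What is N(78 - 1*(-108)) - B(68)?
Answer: -18682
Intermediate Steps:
B(w) = 4*w² (B(w) = (2*w)² = 4*w²)
N(78 - 1*(-108)) - B(68) = -(78 - 1*(-108)) - 4*68² = -(78 + 108) - 4*4624 = -1*186 - 1*18496 = -186 - 18496 = -18682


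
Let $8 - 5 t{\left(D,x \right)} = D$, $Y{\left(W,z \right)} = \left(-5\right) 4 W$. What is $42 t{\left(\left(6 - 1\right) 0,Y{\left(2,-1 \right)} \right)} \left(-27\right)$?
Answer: $- \frac{9072}{5} \approx -1814.4$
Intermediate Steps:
$Y{\left(W,z \right)} = - 20 W$
$t{\left(D,x \right)} = \frac{8}{5} - \frac{D}{5}$
$42 t{\left(\left(6 - 1\right) 0,Y{\left(2,-1 \right)} \right)} \left(-27\right) = 42 \left(\frac{8}{5} - \frac{\left(6 - 1\right) 0}{5}\right) \left(-27\right) = 42 \left(\frac{8}{5} - \frac{5 \cdot 0}{5}\right) \left(-27\right) = 42 \left(\frac{8}{5} - 0\right) \left(-27\right) = 42 \left(\frac{8}{5} + 0\right) \left(-27\right) = 42 \cdot \frac{8}{5} \left(-27\right) = \frac{336}{5} \left(-27\right) = - \frac{9072}{5}$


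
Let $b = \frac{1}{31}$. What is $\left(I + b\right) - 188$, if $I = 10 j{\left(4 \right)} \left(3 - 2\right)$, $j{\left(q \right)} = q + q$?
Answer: $- \frac{3347}{31} \approx -107.97$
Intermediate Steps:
$j{\left(q \right)} = 2 q$
$b = \frac{1}{31} \approx 0.032258$
$I = 80$ ($I = 10 \cdot 2 \cdot 4 \left(3 - 2\right) = 10 \cdot 8 \cdot 1 = 10 \cdot 8 = 80$)
$\left(I + b\right) - 188 = \left(80 + \frac{1}{31}\right) - 188 = \frac{2481}{31} - 188 = - \frac{3347}{31}$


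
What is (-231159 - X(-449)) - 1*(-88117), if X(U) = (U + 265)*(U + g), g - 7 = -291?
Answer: -277914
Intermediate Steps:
g = -284 (g = 7 - 291 = -284)
X(U) = (-284 + U)*(265 + U) (X(U) = (U + 265)*(U - 284) = (265 + U)*(-284 + U) = (-284 + U)*(265 + U))
(-231159 - X(-449)) - 1*(-88117) = (-231159 - (-75260 + (-449)² - 19*(-449))) - 1*(-88117) = (-231159 - (-75260 + 201601 + 8531)) + 88117 = (-231159 - 1*134872) + 88117 = (-231159 - 134872) + 88117 = -366031 + 88117 = -277914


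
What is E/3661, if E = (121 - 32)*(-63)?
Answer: -801/523 ≈ -1.5315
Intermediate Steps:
E = -5607 (E = 89*(-63) = -5607)
E/3661 = -5607/3661 = -5607*1/3661 = -801/523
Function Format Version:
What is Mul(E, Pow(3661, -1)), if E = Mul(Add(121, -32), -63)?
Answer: Rational(-801, 523) ≈ -1.5315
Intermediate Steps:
E = -5607 (E = Mul(89, -63) = -5607)
Mul(E, Pow(3661, -1)) = Mul(-5607, Pow(3661, -1)) = Mul(-5607, Rational(1, 3661)) = Rational(-801, 523)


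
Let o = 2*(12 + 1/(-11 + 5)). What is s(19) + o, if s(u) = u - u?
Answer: 71/3 ≈ 23.667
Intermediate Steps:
s(u) = 0
o = 71/3 (o = 2*(12 + 1/(-6)) = 2*(12 - ⅙) = 2*(71/6) = 71/3 ≈ 23.667)
s(19) + o = 0 + 71/3 = 71/3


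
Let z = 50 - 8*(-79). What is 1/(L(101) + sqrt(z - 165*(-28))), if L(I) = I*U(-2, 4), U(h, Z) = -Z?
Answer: -202/78957 - sqrt(5302)/157914 ≈ -0.0030195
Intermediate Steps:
L(I) = -4*I (L(I) = I*(-1*4) = I*(-4) = -4*I)
z = 682 (z = 50 + 632 = 682)
1/(L(101) + sqrt(z - 165*(-28))) = 1/(-4*101 + sqrt(682 - 165*(-28))) = 1/(-404 + sqrt(682 + 4620)) = 1/(-404 + sqrt(5302))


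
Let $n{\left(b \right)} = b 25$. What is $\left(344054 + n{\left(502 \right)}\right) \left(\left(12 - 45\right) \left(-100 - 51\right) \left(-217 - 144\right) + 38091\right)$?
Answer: $-627898338288$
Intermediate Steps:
$n{\left(b \right)} = 25 b$
$\left(344054 + n{\left(502 \right)}\right) \left(\left(12 - 45\right) \left(-100 - 51\right) \left(-217 - 144\right) + 38091\right) = \left(344054 + 25 \cdot 502\right) \left(\left(12 - 45\right) \left(-100 - 51\right) \left(-217 - 144\right) + 38091\right) = \left(344054 + 12550\right) \left(\left(-33\right) \left(-151\right) \left(-361\right) + 38091\right) = 356604 \left(4983 \left(-361\right) + 38091\right) = 356604 \left(-1798863 + 38091\right) = 356604 \left(-1760772\right) = -627898338288$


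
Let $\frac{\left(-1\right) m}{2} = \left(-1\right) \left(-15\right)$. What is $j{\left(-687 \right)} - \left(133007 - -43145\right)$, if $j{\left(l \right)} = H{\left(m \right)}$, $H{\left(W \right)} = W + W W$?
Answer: $-175282$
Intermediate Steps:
$m = -30$ ($m = - 2 \left(\left(-1\right) \left(-15\right)\right) = \left(-2\right) 15 = -30$)
$H{\left(W \right)} = W + W^{2}$
$j{\left(l \right)} = 870$ ($j{\left(l \right)} = - 30 \left(1 - 30\right) = \left(-30\right) \left(-29\right) = 870$)
$j{\left(-687 \right)} - \left(133007 - -43145\right) = 870 - \left(133007 - -43145\right) = 870 - \left(133007 + 43145\right) = 870 - 176152 = -175282$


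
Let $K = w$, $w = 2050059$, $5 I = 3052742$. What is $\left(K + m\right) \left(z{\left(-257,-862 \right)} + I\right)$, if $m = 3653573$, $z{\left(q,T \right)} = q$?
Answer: $\frac{17404387791824}{5} \approx 3.4809 \cdot 10^{12}$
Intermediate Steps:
$I = \frac{3052742}{5}$ ($I = \frac{1}{5} \cdot 3052742 = \frac{3052742}{5} \approx 6.1055 \cdot 10^{5}$)
$K = 2050059$
$\left(K + m\right) \left(z{\left(-257,-862 \right)} + I\right) = \left(2050059 + 3653573\right) \left(-257 + \frac{3052742}{5}\right) = 5703632 \cdot \frac{3051457}{5} = \frac{17404387791824}{5}$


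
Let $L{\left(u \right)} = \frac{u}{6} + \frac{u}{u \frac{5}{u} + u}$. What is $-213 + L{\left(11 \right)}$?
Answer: $- \frac{10103}{48} \approx -210.48$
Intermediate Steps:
$L{\left(u \right)} = \frac{u}{6} + \frac{u}{5 + u}$ ($L{\left(u \right)} = u \frac{1}{6} + \frac{u}{5 + u} = \frac{u}{6} + \frac{u}{5 + u}$)
$-213 + L{\left(11 \right)} = -213 + \frac{1}{6} \cdot 11 \frac{1}{5 + 11} \left(11 + 11\right) = -213 + \frac{1}{6} \cdot 11 \cdot \frac{1}{16} \cdot 22 = -213 + \frac{121}{48} = - \frac{10103}{48}$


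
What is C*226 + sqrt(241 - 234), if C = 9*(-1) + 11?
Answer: 452 + sqrt(7) ≈ 454.65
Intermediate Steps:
C = 2 (C = -9 + 11 = 2)
C*226 + sqrt(241 - 234) = 2*226 + sqrt(241 - 234) = 452 + sqrt(7)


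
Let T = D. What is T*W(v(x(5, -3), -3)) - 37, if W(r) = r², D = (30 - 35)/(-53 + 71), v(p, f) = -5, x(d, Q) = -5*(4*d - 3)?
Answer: -791/18 ≈ -43.944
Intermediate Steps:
x(d, Q) = 15 - 20*d (x(d, Q) = -5*(-3 + 4*d) = 15 - 20*d)
D = -5/18 ≈ -0.27778
T = -5/18 ≈ -0.27778
T*W(v(x(5, -3), -3)) - 37 = -5/18*(-5)² - 37 = -5/18*25 - 37 = -125/18 - 37 = -791/18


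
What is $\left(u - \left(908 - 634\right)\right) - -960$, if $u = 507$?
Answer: $1193$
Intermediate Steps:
$\left(u - \left(908 - 634\right)\right) - -960 = \left(507 - \left(908 - 634\right)\right) - -960 = \left(507 - 274\right) + 960 = 233 + 960 = 1193$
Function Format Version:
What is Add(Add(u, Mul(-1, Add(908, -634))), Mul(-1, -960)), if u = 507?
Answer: 1193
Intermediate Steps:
Add(Add(u, Mul(-1, Add(908, -634))), Mul(-1, -960)) = Add(Add(507, Mul(-1, Add(908, -634))), Mul(-1, -960)) = Add(Add(507, Mul(-1, 274)), 960) = Add(Add(507, -274), 960) = Add(233, 960) = 1193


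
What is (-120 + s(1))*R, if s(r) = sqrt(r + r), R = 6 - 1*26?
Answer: 2400 - 20*sqrt(2) ≈ 2371.7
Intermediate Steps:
R = -20 (R = 6 - 26 = -20)
s(r) = sqrt(2)*sqrt(r) (s(r) = sqrt(2*r) = sqrt(2)*sqrt(r))
(-120 + s(1))*R = (-120 + sqrt(2)*sqrt(1))*(-20) = (-120 + sqrt(2)*1)*(-20) = (-120 + sqrt(2))*(-20) = 2400 - 20*sqrt(2)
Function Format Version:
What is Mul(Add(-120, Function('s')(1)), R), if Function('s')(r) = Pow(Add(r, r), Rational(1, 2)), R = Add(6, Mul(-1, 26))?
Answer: Add(2400, Mul(-20, Pow(2, Rational(1, 2)))) ≈ 2371.7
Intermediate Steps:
R = -20 (R = Add(6, -26) = -20)
Function('s')(r) = Mul(Pow(2, Rational(1, 2)), Pow(r, Rational(1, 2))) (Function('s')(r) = Pow(Mul(2, r), Rational(1, 2)) = Mul(Pow(2, Rational(1, 2)), Pow(r, Rational(1, 2))))
Mul(Add(-120, Function('s')(1)), R) = Mul(Add(-120, Mul(Pow(2, Rational(1, 2)), Pow(1, Rational(1, 2)))), -20) = Mul(Add(-120, Mul(Pow(2, Rational(1, 2)), 1)), -20) = Mul(Add(-120, Pow(2, Rational(1, 2))), -20) = Add(2400, Mul(-20, Pow(2, Rational(1, 2))))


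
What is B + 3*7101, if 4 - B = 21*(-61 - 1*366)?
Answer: 30274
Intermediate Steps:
B = 8971 (B = 4 - 21*(-61 - 1*366) = 4 - 21*(-61 - 366) = 4 - 21*(-427) = 4 - 1*(-8967) = 4 + 8967 = 8971)
B + 3*7101 = 8971 + 3*7101 = 8971 + 21303 = 30274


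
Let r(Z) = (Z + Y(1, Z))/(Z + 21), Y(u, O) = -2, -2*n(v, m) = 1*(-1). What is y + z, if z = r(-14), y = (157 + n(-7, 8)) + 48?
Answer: 2845/14 ≈ 203.21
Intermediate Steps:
n(v, m) = ½ (n(v, m) = -(-1)/2 = -½*(-1) = ½)
y = 411/2 (y = (157 + ½) + 48 = 315/2 + 48 = 411/2 ≈ 205.50)
r(Z) = (-2 + Z)/(21 + Z) (r(Z) = (Z - 2)/(Z + 21) = (-2 + Z)/(21 + Z))
z = -16/7 (z = (-2 - 14)/(21 - 14) = -16/7 ≈ -2.2857)
y + z = 411/2 - 16/7 = 2845/14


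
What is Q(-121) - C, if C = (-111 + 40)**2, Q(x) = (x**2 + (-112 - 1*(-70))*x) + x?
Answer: 14561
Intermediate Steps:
Q(x) = x**2 - 41*x (Q(x) = (x**2 + (-112 + 70)*x) + x = (x**2 - 42*x) + x = x**2 - 41*x)
C = 5041 (C = (-71)**2 = 5041)
Q(-121) - C = -121*(-41 - 121) - 1*5041 = -121*(-162) - 5041 = 19602 - 5041 = 14561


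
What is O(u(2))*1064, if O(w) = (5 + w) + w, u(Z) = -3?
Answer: -1064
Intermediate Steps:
O(w) = 5 + 2*w
O(u(2))*1064 = (5 + 2*(-3))*1064 = (5 - 6)*1064 = -1*1064 = -1064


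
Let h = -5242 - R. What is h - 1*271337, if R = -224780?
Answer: -51799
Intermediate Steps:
h = 219538 (h = -5242 - 1*(-224780) = -5242 + 224780 = 219538)
h - 1*271337 = 219538 - 1*271337 = 219538 - 271337 = -51799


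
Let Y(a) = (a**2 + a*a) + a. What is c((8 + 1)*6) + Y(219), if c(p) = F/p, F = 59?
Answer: 5191673/54 ≈ 96142.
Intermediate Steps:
Y(a) = a + 2*a**2 (Y(a) = (a**2 + a**2) + a = 2*a**2 + a = a + 2*a**2)
c(p) = 59/p
c((8 + 1)*6) + Y(219) = 59/(((8 + 1)*6)) + 219*(1 + 2*219) = 59/((9*6)) + 219*(1 + 438) = 59/54 + 219*439 = 59*(1/54) + 96141 = 59/54 + 96141 = 5191673/54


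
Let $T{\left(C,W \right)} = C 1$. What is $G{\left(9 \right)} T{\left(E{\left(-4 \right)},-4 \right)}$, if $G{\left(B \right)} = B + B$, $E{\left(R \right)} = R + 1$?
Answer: $-54$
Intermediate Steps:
$E{\left(R \right)} = 1 + R$
$T{\left(C,W \right)} = C$
$G{\left(B \right)} = 2 B$
$G{\left(9 \right)} T{\left(E{\left(-4 \right)},-4 \right)} = 2 \cdot 9 \left(1 - 4\right) = 18 \left(-3\right) = -54$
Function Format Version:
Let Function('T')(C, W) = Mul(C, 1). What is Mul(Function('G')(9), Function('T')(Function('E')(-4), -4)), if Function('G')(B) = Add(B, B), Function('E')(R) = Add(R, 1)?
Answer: -54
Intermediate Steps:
Function('E')(R) = Add(1, R)
Function('T')(C, W) = C
Function('G')(B) = Mul(2, B)
Mul(Function('G')(9), Function('T')(Function('E')(-4), -4)) = Mul(Mul(2, 9), Add(1, -4)) = Mul(18, -3) = -54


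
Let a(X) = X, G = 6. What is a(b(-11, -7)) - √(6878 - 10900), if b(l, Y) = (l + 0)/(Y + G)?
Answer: 11 - I*√4022 ≈ 11.0 - 63.419*I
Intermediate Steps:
b(l, Y) = l/(6 + Y) (b(l, Y) = (l + 0)/(Y + 6) = l/(6 + Y))
a(b(-11, -7)) - √(6878 - 10900) = -11/(6 - 7) - √(6878 - 10900) = -11/(-1) - √(-4022) = -11*(-1) - I*√4022 = 11 - I*√4022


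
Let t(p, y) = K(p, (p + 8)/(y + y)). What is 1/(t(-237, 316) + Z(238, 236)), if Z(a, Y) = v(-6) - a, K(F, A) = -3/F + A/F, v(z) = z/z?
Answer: -149784/35496683 ≈ -0.0042197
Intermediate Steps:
v(z) = 1
t(p, y) = (-3 + (8 + p)/(2*y))/p (t(p, y) = (-3 + (p + 8)/(y + y))/p = (-3 + (8 + p)/((2*y)))/p = (-3 + (8 + p)*(1/(2*y)))/p = (-3 + (8 + p)/(2*y))/p)
Z(a, Y) = 1 - a
1/(t(-237, 316) + Z(238, 236)) = 1/((½)*(8 - 237 - 6*316)/(-237*316) + (1 - 1*238)) = 1/((½)*(-1/237)*(1/316)*(8 - 237 - 1896) + (1 - 238)) = 1/((½)*(-1/237)*(1/316)*(-2125) - 237) = 1/(2125/149784 - 237) = 1/(-35496683/149784) = -149784/35496683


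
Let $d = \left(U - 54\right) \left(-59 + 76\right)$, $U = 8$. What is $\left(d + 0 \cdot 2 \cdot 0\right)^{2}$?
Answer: $611524$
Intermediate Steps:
$d = -782$ ($d = \left(8 - 54\right) \left(-59 + 76\right) = \left(-46\right) 17 = -782$)
$\left(d + 0 \cdot 2 \cdot 0\right)^{2} = \left(-782 + 0 \cdot 2 \cdot 0\right)^{2} = \left(-782 + 0 \cdot 0\right)^{2} = \left(-782 + 0\right)^{2} = \left(-782\right)^{2} = 611524$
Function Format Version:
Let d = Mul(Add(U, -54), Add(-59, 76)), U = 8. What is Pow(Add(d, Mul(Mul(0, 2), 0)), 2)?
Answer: 611524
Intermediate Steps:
d = -782 (d = Mul(Add(8, -54), Add(-59, 76)) = Mul(-46, 17) = -782)
Pow(Add(d, Mul(Mul(0, 2), 0)), 2) = Pow(Add(-782, Mul(Mul(0, 2), 0)), 2) = Pow(Add(-782, Mul(0, 0)), 2) = Pow(Add(-782, 0), 2) = Pow(-782, 2) = 611524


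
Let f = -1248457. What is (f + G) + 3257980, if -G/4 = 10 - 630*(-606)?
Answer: 482363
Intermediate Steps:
G = -1527160 (G = -4*(10 - 630*(-606)) = -4*(10 + 381780) = -4*381790 = -1527160)
(f + G) + 3257980 = (-1248457 - 1527160) + 3257980 = -2775617 + 3257980 = 482363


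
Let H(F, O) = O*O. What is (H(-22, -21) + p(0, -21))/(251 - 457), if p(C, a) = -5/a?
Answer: -4633/2163 ≈ -2.1419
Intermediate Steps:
H(F, O) = O²
(H(-22, -21) + p(0, -21))/(251 - 457) = ((-21)² - 5/(-21))/(251 - 457) = (441 - 5*(-1/21))/(-206) = (441 + 5/21)*(-1/206) = (9266/21)*(-1/206) = -4633/2163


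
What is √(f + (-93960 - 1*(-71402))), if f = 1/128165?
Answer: 7*I*√7562117059865/128165 ≈ 150.19*I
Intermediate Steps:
f = 1/128165 ≈ 7.8024e-6
√(f + (-93960 - 1*(-71402))) = √(1/128165 + (-93960 - 1*(-71402))) = √(1/128165 + (-93960 + 71402)) = √(1/128165 - 22558) = √(-2891146069/128165) = 7*I*√7562117059865/128165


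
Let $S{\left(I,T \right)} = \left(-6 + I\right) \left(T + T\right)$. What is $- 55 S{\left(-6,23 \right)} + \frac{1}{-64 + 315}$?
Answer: $\frac{7620361}{251} \approx 30360.0$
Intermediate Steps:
$S{\left(I,T \right)} = 2 T \left(-6 + I\right)$ ($S{\left(I,T \right)} = \left(-6 + I\right) 2 T = 2 T \left(-6 + I\right)$)
$- 55 S{\left(-6,23 \right)} + \frac{1}{-64 + 315} = - 55 \cdot 2 \cdot 23 \left(-6 - 6\right) + \frac{1}{-64 + 315} = - 55 \cdot 2 \cdot 23 \left(-12\right) + \frac{1}{251} = \left(-55\right) \left(-552\right) + \frac{1}{251} = 30360 + \frac{1}{251} = \frac{7620361}{251}$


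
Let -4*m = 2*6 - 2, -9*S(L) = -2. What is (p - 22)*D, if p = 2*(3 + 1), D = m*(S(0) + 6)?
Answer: 1960/9 ≈ 217.78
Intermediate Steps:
S(L) = 2/9 (S(L) = -⅑*(-2) = 2/9)
m = -5/2 (m = -(2*6 - 2)/4 = -(12 - 2)/4 = -¼*10 = -5/2 ≈ -2.5000)
D = -140/9 (D = -5*(2/9 + 6)/2 = -5/2*56/9 = -140/9 ≈ -15.556)
p = 8 (p = 2*4 = 8)
(p - 22)*D = (8 - 22)*(-140/9) = -14*(-140/9) = 1960/9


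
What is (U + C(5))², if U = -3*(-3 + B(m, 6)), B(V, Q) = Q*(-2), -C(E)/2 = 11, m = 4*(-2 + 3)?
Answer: 529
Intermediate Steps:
m = 4 (m = 4*1 = 4)
C(E) = -22 (C(E) = -2*11 = -22)
B(V, Q) = -2*Q
U = 45 (U = -3*(-3 - 2*6) = -3*(-3 - 12) = -3*(-15) = 45)
(U + C(5))² = (45 - 22)² = 23² = 529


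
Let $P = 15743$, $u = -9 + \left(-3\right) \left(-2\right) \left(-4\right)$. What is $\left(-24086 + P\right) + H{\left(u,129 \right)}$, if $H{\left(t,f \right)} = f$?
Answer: $-8214$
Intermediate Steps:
$u = -33$ ($u = -9 + 6 \left(-4\right) = -9 - 24 = -33$)
$\left(-24086 + P\right) + H{\left(u,129 \right)} = \left(-24086 + 15743\right) + 129 = -8343 + 129 = -8214$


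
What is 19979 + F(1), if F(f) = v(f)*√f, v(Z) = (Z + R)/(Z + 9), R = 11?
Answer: 99901/5 ≈ 19980.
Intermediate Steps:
v(Z) = (11 + Z)/(9 + Z) (v(Z) = (Z + 11)/(Z + 9) = (11 + Z)/(9 + Z))
F(f) = √f*(11 + f)/(9 + f) (F(f) = ((11 + f)/(9 + f))*√f = √f*(11 + f)/(9 + f))
19979 + F(1) = 19979 + √1*(11 + 1)/(9 + 1) = 19979 + 1*12/10 = 19979 + 1*(⅒)*12 = 19979 + 6/5 = 99901/5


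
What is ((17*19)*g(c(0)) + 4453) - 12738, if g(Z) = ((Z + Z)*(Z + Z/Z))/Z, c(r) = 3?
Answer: -5701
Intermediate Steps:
g(Z) = 2 + 2*Z (g(Z) = ((2*Z)*(Z + 1))/Z = ((2*Z)*(1 + Z))/Z = (2*Z*(1 + Z))/Z = 2 + 2*Z)
((17*19)*g(c(0)) + 4453) - 12738 = ((17*19)*(2 + 2*3) + 4453) - 12738 = (323*(2 + 6) + 4453) - 12738 = (323*8 + 4453) - 12738 = (2584 + 4453) - 12738 = 7037 - 12738 = -5701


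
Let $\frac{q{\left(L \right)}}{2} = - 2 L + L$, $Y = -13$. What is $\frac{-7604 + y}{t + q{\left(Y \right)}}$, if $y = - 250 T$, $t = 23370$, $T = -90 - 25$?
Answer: $\frac{10573}{11698} \approx 0.90383$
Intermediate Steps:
$T = -115$ ($T = -90 - 25 = -115$)
$q{\left(L \right)} = - 2 L$ ($q{\left(L \right)} = 2 \left(- 2 L + L\right) = 2 \left(- L\right) = - 2 L$)
$y = 28750$ ($y = \left(-250\right) \left(-115\right) = 28750$)
$\frac{-7604 + y}{t + q{\left(Y \right)}} = \frac{-7604 + 28750}{23370 - -26} = \frac{21146}{23370 + 26} = \frac{21146}{23396} = 21146 \cdot \frac{1}{23396} = \frac{10573}{11698}$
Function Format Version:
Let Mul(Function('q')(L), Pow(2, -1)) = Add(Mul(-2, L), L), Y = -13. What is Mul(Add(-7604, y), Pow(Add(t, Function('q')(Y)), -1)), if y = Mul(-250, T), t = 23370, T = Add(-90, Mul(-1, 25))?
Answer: Rational(10573, 11698) ≈ 0.90383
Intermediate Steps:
T = -115 (T = Add(-90, -25) = -115)
Function('q')(L) = Mul(-2, L) (Function('q')(L) = Mul(2, Add(Mul(-2, L), L)) = Mul(2, Mul(-1, L)) = Mul(-2, L))
y = 28750 (y = Mul(-250, -115) = 28750)
Mul(Add(-7604, y), Pow(Add(t, Function('q')(Y)), -1)) = Mul(Add(-7604, 28750), Pow(Add(23370, Mul(-2, -13)), -1)) = Mul(21146, Pow(Add(23370, 26), -1)) = Mul(21146, Pow(23396, -1)) = Mul(21146, Rational(1, 23396)) = Rational(10573, 11698)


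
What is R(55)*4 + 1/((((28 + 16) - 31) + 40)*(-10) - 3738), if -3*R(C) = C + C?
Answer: -1877923/12804 ≈ -146.67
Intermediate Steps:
R(C) = -2*C/3 (R(C) = -(C + C)/3 = -2*C/3)
R(55)*4 + 1/((((28 + 16) - 31) + 40)*(-10) - 3738) = -2/3*55*4 + 1/((((28 + 16) - 31) + 40)*(-10) - 3738) = -110/3*4 + 1/(((44 - 31) + 40)*(-10) - 3738) = -440/3 + 1/((13 + 40)*(-10) - 3738) = -440/3 + 1/(53*(-10) - 3738) = -440/3 + 1/(-530 - 3738) = -440/3 + 1/(-4268) = -440/3 - 1/4268 = -1877923/12804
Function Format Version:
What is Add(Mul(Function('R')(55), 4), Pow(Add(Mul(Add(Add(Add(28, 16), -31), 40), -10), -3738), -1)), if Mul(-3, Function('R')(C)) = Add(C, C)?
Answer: Rational(-1877923, 12804) ≈ -146.67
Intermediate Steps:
Function('R')(C) = Mul(Rational(-2, 3), C) (Function('R')(C) = Mul(Rational(-1, 3), Add(C, C)) = Mul(Rational(-1, 3), Mul(2, C)) = Mul(Rational(-2, 3), C))
Add(Mul(Function('R')(55), 4), Pow(Add(Mul(Add(Add(Add(28, 16), -31), 40), -10), -3738), -1)) = Add(Mul(Mul(Rational(-2, 3), 55), 4), Pow(Add(Mul(Add(Add(Add(28, 16), -31), 40), -10), -3738), -1)) = Add(Mul(Rational(-110, 3), 4), Pow(Add(Mul(Add(Add(44, -31), 40), -10), -3738), -1)) = Add(Rational(-440, 3), Pow(Add(Mul(Add(13, 40), -10), -3738), -1)) = Add(Rational(-440, 3), Pow(Add(Mul(53, -10), -3738), -1)) = Add(Rational(-440, 3), Pow(Add(-530, -3738), -1)) = Add(Rational(-440, 3), Pow(-4268, -1)) = Add(Rational(-440, 3), Rational(-1, 4268)) = Rational(-1877923, 12804)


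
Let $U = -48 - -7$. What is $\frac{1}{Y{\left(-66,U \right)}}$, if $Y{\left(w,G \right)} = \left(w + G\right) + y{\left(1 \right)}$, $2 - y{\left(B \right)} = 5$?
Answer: $- \frac{1}{110} \approx -0.0090909$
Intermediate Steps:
$U = -41$ ($U = -48 + 7 = -41$)
$y{\left(B \right)} = -3$ ($y{\left(B \right)} = 2 - 5 = -3$)
$Y{\left(w,G \right)} = -3 + G + w$ ($Y{\left(w,G \right)} = \left(w + G\right) - 3 = \left(G + w\right) - 3 = -3 + G + w$)
$\frac{1}{Y{\left(-66,U \right)}} = \frac{1}{-3 - 41 - 66} = \frac{1}{-110} = - \frac{1}{110}$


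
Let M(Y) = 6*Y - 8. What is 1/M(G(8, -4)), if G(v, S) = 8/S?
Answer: -1/20 ≈ -0.050000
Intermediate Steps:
M(Y) = -8 + 6*Y
1/M(G(8, -4)) = 1/(-8 + 6*(8/(-4))) = 1/(-8 + 6*(8*(-¼))) = 1/(-8 + 6*(-2)) = 1/(-8 - 12) = 1/(-20) = -1/20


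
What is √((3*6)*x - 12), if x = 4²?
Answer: 2*√69 ≈ 16.613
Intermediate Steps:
x = 16
√((3*6)*x - 12) = √((3*6)*16 - 12) = √(18*16 - 12) = √(288 - 12) = √276 = 2*√69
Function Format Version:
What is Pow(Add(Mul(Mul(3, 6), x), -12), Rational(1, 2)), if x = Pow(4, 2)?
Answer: Mul(2, Pow(69, Rational(1, 2))) ≈ 16.613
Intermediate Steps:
x = 16
Pow(Add(Mul(Mul(3, 6), x), -12), Rational(1, 2)) = Pow(Add(Mul(Mul(3, 6), 16), -12), Rational(1, 2)) = Pow(Add(Mul(18, 16), -12), Rational(1, 2)) = Pow(Add(288, -12), Rational(1, 2)) = Pow(276, Rational(1, 2)) = Mul(2, Pow(69, Rational(1, 2)))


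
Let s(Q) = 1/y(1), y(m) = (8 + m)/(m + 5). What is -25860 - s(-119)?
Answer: -77582/3 ≈ -25861.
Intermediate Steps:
y(m) = (8 + m)/(5 + m)
s(Q) = 2/3 (s(Q) = 1/((8 + 1)/(5 + 1)) = 1/(9/6) = 1/((1/6)*9) = 1/(3/2) = 2/3)
-25860 - s(-119) = -25860 - 1*2/3 = -25860 - 2/3 = -77582/3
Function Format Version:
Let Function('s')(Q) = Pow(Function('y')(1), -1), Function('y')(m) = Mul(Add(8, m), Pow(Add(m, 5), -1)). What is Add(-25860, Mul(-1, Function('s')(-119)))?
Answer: Rational(-77582, 3) ≈ -25861.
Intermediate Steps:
Function('y')(m) = Mul(Pow(Add(5, m), -1), Add(8, m)) (Function('y')(m) = Mul(Add(8, m), Pow(Add(5, m), -1)) = Mul(Pow(Add(5, m), -1), Add(8, m)))
Function('s')(Q) = Rational(2, 3) (Function('s')(Q) = Pow(Mul(Pow(Add(5, 1), -1), Add(8, 1)), -1) = Pow(Mul(Pow(6, -1), 9), -1) = Pow(Mul(Rational(1, 6), 9), -1) = Pow(Rational(3, 2), -1) = Rational(2, 3))
Add(-25860, Mul(-1, Function('s')(-119))) = Add(-25860, Mul(-1, Rational(2, 3))) = Add(-25860, Rational(-2, 3)) = Rational(-77582, 3)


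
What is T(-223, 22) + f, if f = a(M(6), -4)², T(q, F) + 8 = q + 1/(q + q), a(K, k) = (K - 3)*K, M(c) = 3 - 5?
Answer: -58427/446 ≈ -131.00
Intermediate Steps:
M(c) = -2
a(K, k) = K*(-3 + K) (a(K, k) = (-3 + K)*K = K*(-3 + K))
T(q, F) = -8 + q + 1/(2*q) (T(q, F) = -8 + (q + 1/(q + q)) = -8 + (q + 1/(2*q)) = -8 + q + 1/(2*q))
f = 100 (f = (-2*(-3 - 2))² = (-2*(-5))² = 10² = 100)
T(-223, 22) + f = (-8 - 223 + (½)/(-223)) + 100 = (-8 - 223 + (½)*(-1/223)) + 100 = (-8 - 223 - 1/446) + 100 = -103027/446 + 100 = -58427/446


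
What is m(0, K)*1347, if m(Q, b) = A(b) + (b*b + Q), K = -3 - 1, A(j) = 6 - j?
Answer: 35022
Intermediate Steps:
K = -4
m(Q, b) = 6 + Q + b**2 - b (m(Q, b) = (6 - b) + (b*b + Q) = (6 - b) + (b**2 + Q) = (6 - b) + (Q + b**2) = 6 + Q + b**2 - b)
m(0, K)*1347 = (6 + 0 + (-4)**2 - 1*(-4))*1347 = (6 + 0 + 16 + 4)*1347 = 26*1347 = 35022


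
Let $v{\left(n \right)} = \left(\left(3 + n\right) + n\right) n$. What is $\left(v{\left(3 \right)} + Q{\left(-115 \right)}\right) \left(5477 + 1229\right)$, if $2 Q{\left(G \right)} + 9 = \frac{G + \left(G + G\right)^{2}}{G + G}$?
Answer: $- \frac{1237257}{2} \approx -6.1863 \cdot 10^{5}$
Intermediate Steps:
$v{\left(n \right)} = n \left(3 + 2 n\right)$ ($v{\left(n \right)} = \left(3 + 2 n\right) n = n \left(3 + 2 n\right)$)
$Q{\left(G \right)} = - \frac{9}{2} + \frac{G + 4 G^{2}}{4 G}$ ($Q{\left(G \right)} = - \frac{9}{2} + \frac{\left(G + \left(G + G\right)^{2}\right) \frac{1}{G + G}}{2} = - \frac{9}{2} + \frac{\left(G + \left(2 G\right)^{2}\right) \frac{1}{2 G}}{2} = - \frac{9}{2} + \frac{\left(G + 4 G^{2}\right) \frac{1}{2 G}}{2} = - \frac{9}{2} + \frac{\frac{1}{2} \frac{1}{G} \left(G + 4 G^{2}\right)}{2} = - \frac{9}{2} + \frac{G + 4 G^{2}}{4 G}$)
$\left(v{\left(3 \right)} + Q{\left(-115 \right)}\right) \left(5477 + 1229\right) = \left(3 \left(3 + 2 \cdot 3\right) - \frac{477}{4}\right) \left(5477 + 1229\right) = \left(3 \left(3 + 6\right) - \frac{477}{4}\right) 6706 = \left(3 \cdot 9 - \frac{477}{4}\right) 6706 = \left(27 - \frac{477}{4}\right) 6706 = \left(- \frac{369}{4}\right) 6706 = - \frac{1237257}{2}$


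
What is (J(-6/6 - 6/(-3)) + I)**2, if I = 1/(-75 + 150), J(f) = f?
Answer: 5776/5625 ≈ 1.0268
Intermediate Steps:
I = 1/75 ≈ 0.013333
(J(-6/6 - 6/(-3)) + I)**2 = ((-6/6 - 6/(-3)) + 1/75)**2 = ((-6*1/6 - 6*(-1/3)) + 1/75)**2 = ((-1 + 2) + 1/75)**2 = (1 + 1/75)**2 = (76/75)**2 = 5776/5625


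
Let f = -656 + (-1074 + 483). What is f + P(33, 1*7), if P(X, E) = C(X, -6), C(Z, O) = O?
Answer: -1253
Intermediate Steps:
P(X, E) = -6
f = -1247 (f = -656 - 591 = -1247)
f + P(33, 1*7) = -1247 - 6 = -1253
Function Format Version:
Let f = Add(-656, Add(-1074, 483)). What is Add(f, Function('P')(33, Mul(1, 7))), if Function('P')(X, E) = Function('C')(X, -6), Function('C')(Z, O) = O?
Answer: -1253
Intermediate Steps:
Function('P')(X, E) = -6
f = -1247 (f = Add(-656, -591) = -1247)
Add(f, Function('P')(33, Mul(1, 7))) = Add(-1247, -6) = -1253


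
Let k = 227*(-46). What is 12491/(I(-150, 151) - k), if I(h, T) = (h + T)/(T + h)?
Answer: 12491/10443 ≈ 1.1961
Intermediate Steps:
I(h, T) = 1 (I(h, T) = (T + h)/(T + h) = 1)
k = -10442
12491/(I(-150, 151) - k) = 12491/(1 - 1*(-10442)) = 12491/(1 + 10442) = 12491/10443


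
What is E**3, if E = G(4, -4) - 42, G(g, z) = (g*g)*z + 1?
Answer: -1157625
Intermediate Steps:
G(g, z) = 1 + z*g**2 (G(g, z) = g**2*z + 1 = z*g**2 + 1 = 1 + z*g**2)
E = -105 (E = (1 - 4*4**2) - 42 = (1 - 4*16) - 42 = (1 - 64) - 42 = -63 - 42 = -105)
E**3 = (-105)**3 = -1157625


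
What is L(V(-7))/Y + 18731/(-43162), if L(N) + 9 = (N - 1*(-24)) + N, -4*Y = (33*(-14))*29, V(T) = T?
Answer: -17913235/41306034 ≈ -0.43367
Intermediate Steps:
Y = 6699/2 (Y = -33*(-14)*29/4 = -(-231)*29/2 = -¼*(-13398) = 6699/2 ≈ 3349.5)
L(N) = 15 + 2*N (L(N) = -9 + ((N - 1*(-24)) + N) = -9 + ((N + 24) + N) = -9 + ((24 + N) + N) = -9 + (24 + 2*N) = 15 + 2*N)
L(V(-7))/Y + 18731/(-43162) = (15 + 2*(-7))/(6699/2) + 18731/(-43162) = (15 - 14)*(2/6699) + 18731*(-1/43162) = 1*(2/6699) - 18731/43162 = 2/6699 - 18731/43162 = -17913235/41306034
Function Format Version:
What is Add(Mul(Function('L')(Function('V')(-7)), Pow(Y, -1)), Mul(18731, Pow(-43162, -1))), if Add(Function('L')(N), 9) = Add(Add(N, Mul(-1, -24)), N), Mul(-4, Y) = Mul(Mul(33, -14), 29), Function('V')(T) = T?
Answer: Rational(-17913235, 41306034) ≈ -0.43367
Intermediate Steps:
Y = Rational(6699, 2) (Y = Mul(Rational(-1, 4), Mul(Mul(33, -14), 29)) = Mul(Rational(-1, 4), Mul(-462, 29)) = Mul(Rational(-1, 4), -13398) = Rational(6699, 2) ≈ 3349.5)
Function('L')(N) = Add(15, Mul(2, N)) (Function('L')(N) = Add(-9, Add(Add(N, Mul(-1, -24)), N)) = Add(-9, Add(Add(N, 24), N)) = Add(-9, Add(Add(24, N), N)) = Add(-9, Add(24, Mul(2, N))) = Add(15, Mul(2, N)))
Add(Mul(Function('L')(Function('V')(-7)), Pow(Y, -1)), Mul(18731, Pow(-43162, -1))) = Add(Mul(Add(15, Mul(2, -7)), Pow(Rational(6699, 2), -1)), Mul(18731, Pow(-43162, -1))) = Add(Mul(Add(15, -14), Rational(2, 6699)), Mul(18731, Rational(-1, 43162))) = Add(Mul(1, Rational(2, 6699)), Rational(-18731, 43162)) = Add(Rational(2, 6699), Rational(-18731, 43162)) = Rational(-17913235, 41306034)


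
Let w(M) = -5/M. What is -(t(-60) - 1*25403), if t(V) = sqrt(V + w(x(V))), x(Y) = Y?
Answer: 25403 - I*sqrt(2157)/6 ≈ 25403.0 - 7.7406*I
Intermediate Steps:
t(V) = sqrt(V - 5/V)
-(t(-60) - 1*25403) = -(sqrt(-60 - 5/(-60)) - 1*25403) = -(sqrt(-60 - 5*(-1/60)) - 25403) = -(sqrt(-60 + 1/12) - 25403) = -(sqrt(-719/12) - 25403) = -(I*sqrt(2157)/6 - 25403) = -(-25403 + I*sqrt(2157)/6) = 25403 - I*sqrt(2157)/6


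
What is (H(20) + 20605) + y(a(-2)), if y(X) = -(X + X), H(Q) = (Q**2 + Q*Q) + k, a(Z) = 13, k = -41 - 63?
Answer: 21275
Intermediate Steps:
k = -104
H(Q) = -104 + 2*Q**2 (H(Q) = (Q**2 + Q*Q) - 104 = (Q**2 + Q**2) - 104 = 2*Q**2 - 104 = -104 + 2*Q**2)
y(X) = -2*X
(H(20) + 20605) + y(a(-2)) = ((-104 + 2*20**2) + 20605) - 2*13 = ((-104 + 2*400) + 20605) - 26 = ((-104 + 800) + 20605) - 26 = (696 + 20605) - 26 = 21301 - 26 = 21275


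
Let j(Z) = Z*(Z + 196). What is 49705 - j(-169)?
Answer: 54268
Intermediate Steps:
j(Z) = Z*(196 + Z)
49705 - j(-169) = 49705 - (-169)*(196 - 169) = 49705 - (-169)*27 = 49705 - 1*(-4563) = 49705 + 4563 = 54268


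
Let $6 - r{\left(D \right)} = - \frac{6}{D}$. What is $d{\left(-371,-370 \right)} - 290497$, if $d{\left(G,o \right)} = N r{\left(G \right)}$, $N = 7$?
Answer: $- \frac{15394121}{53} \approx -2.9046 \cdot 10^{5}$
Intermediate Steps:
$r{\left(D \right)} = 6 + \frac{6}{D}$ ($r{\left(D \right)} = 6 - - \frac{6}{D} = 6 + \frac{6}{D}$)
$d{\left(G,o \right)} = 42 + \frac{42}{G}$ ($d{\left(G,o \right)} = 7 \left(6 + \frac{6}{G}\right) = 42 + \frac{42}{G}$)
$d{\left(-371,-370 \right)} - 290497 = \left(42 + \frac{42}{-371}\right) - 290497 = \left(42 + 42 \left(- \frac{1}{371}\right)\right) - 290497 = \left(42 - \frac{6}{53}\right) - 290497 = \frac{2220}{53} - 290497 = - \frac{15394121}{53}$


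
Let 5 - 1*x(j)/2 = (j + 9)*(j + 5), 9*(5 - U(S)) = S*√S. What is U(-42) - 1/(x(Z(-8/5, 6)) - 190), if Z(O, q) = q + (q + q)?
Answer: 7111/1422 + 14*I*√42/3 ≈ 5.0007 + 30.243*I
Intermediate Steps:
Z(O, q) = 3*q (Z(O, q) = q + 2*q = 3*q)
U(S) = 5 - S^(3/2)/9 (U(S) = 5 - S*√S/9 = 5 - S^(3/2)/9)
x(j) = 10 - 2*(5 + j)*(9 + j) (x(j) = 10 - 2*(j + 9)*(j + 5) = 10 - 2*(9 + j)*(5 + j) = 10 - 2*(5 + j)*(9 + j))
U(-42) - 1/(x(Z(-8/5, 6)) - 190) = (5 - (-14)*I*√42/3) - 1/((-80 - 84*6 - 2*(3*6)²) - 190) = (5 - (-14)*I*√42/3) - 1/((-80 - 28*18 - 2*18²) - 190) = (5 + 14*I*√42/3) - 1/((-80 - 504 - 2*324) - 190) = (5 + 14*I*√42/3) - 1/((-80 - 504 - 648) - 190) = (5 + 14*I*√42/3) - 1/(-1232 - 190) = (5 + 14*I*√42/3) - 1/(-1422) = (5 + 14*I*√42/3) - 1*(-1/1422) = (5 + 14*I*√42/3) + 1/1422 = 7111/1422 + 14*I*√42/3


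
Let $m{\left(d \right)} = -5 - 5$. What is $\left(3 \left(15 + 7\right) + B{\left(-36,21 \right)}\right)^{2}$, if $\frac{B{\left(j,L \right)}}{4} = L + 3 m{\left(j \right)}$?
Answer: $900$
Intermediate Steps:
$m{\left(d \right)} = -10$ ($m{\left(d \right)} = -5 - 5 = -10$)
$B{\left(j,L \right)} = -120 + 4 L$ ($B{\left(j,L \right)} = 4 \left(L + 3 \left(-10\right)\right) = 4 \left(L - 30\right) = 4 \left(-30 + L\right) = -120 + 4 L$)
$\left(3 \left(15 + 7\right) + B{\left(-36,21 \right)}\right)^{2} = \left(3 \left(15 + 7\right) + \left(-120 + 4 \cdot 21\right)\right)^{2} = \left(3 \cdot 22 + \left(-120 + 84\right)\right)^{2} = \left(66 - 36\right)^{2} = 30^{2} = 900$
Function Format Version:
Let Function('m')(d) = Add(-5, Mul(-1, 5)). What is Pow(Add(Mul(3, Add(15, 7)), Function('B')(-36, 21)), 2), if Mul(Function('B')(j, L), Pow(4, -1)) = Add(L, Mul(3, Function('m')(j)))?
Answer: 900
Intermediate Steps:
Function('m')(d) = -10 (Function('m')(d) = Add(-5, -5) = -10)
Function('B')(j, L) = Add(-120, Mul(4, L)) (Function('B')(j, L) = Mul(4, Add(L, Mul(3, -10))) = Mul(4, Add(L, -30)) = Mul(4, Add(-30, L)) = Add(-120, Mul(4, L)))
Pow(Add(Mul(3, Add(15, 7)), Function('B')(-36, 21)), 2) = Pow(Add(Mul(3, Add(15, 7)), Add(-120, Mul(4, 21))), 2) = Pow(Add(Mul(3, 22), Add(-120, 84)), 2) = Pow(Add(66, -36), 2) = Pow(30, 2) = 900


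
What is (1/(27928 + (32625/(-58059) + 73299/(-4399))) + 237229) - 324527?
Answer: -1304611884620935/14944350216 ≈ -87298.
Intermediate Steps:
(1/(27928 + (32625/(-58059) + 73299/(-4399))) + 237229) - 324527 = (1/(27928 + (32625*(-1/58059) + 73299*(-1/4399))) + 237229) - 324527 = (1/(27928 + (-3625/6451 - 1383/83)) + 237229) - 324527 = (1/(27928 - 9222608/535433) + 237229) - 324527 = (1/(14944350216/535433) + 237229) - 324527 = (535433/14944350216 + 237229) - 324527 = 3545233257926897/14944350216 - 324527 = -1304611884620935/14944350216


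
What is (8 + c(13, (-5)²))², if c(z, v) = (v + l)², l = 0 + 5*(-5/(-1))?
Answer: 6290064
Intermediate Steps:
l = 25 (l = 0 + 5*(-5*(-1)) = 0 + 5*5 = 0 + 25 = 25)
c(z, v) = (25 + v)² (c(z, v) = (v + 25)² = (25 + v)²)
(8 + c(13, (-5)²))² = (8 + (25 + (-5)²)²)² = (8 + (25 + 25)²)² = (8 + 50²)² = (8 + 2500)² = 2508² = 6290064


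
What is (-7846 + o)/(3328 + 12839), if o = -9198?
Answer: -17044/16167 ≈ -1.0542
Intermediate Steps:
(-7846 + o)/(3328 + 12839) = (-7846 - 9198)/(3328 + 12839) = -17044/16167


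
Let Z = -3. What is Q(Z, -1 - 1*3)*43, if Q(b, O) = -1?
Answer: -43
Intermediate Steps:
Q(Z, -1 - 1*3)*43 = -1*43 = -43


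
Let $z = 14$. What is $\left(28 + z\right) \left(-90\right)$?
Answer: $-3780$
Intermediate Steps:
$\left(28 + z\right) \left(-90\right) = \left(28 + 14\right) \left(-90\right) = 42 \left(-90\right) = -3780$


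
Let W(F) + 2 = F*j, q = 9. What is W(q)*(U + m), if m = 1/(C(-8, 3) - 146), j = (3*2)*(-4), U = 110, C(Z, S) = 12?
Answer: -1606551/67 ≈ -23978.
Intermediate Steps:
j = -24 (j = 6*(-4) = -24)
m = -1/134 (m = 1/(12 - 146) = 1/(-134) = -1/134 ≈ -0.0074627)
W(F) = -2 - 24*F (W(F) = -2 + F*(-24) = -2 - 24*F)
W(q)*(U + m) = (-2 - 24*9)*(110 - 1/134) = (-2 - 216)*(14739/134) = -218*14739/134 = -1606551/67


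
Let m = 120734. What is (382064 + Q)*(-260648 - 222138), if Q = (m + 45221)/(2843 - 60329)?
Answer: -5301754324812557/28743 ≈ -1.8445e+11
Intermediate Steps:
Q = -165955/57486 (Q = (120734 + 45221)/(2843 - 60329) = 165955/(-57486) = 165955*(-1/57486) = -165955/57486 ≈ -2.8869)
(382064 + Q)*(-260648 - 222138) = (382064 - 165955/57486)*(-260648 - 222138) = (21963165149/57486)*(-482786) = -5301754324812557/28743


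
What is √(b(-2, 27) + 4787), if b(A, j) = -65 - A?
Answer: 2*√1181 ≈ 68.731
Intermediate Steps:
√(b(-2, 27) + 4787) = √((-65 - 1*(-2)) + 4787) = √((-65 + 2) + 4787) = √(-63 + 4787) = √4724 = 2*√1181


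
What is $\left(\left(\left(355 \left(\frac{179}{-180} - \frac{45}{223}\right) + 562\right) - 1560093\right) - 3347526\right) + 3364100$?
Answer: $- \frac{12390268003}{8028} \approx -1.5434 \cdot 10^{6}$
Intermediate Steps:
$\left(\left(\left(355 \left(\frac{179}{-180} - \frac{45}{223}\right) + 562\right) - 1560093\right) - 3347526\right) + 3364100 = \left(\left(\left(355 \left(179 \left(- \frac{1}{180}\right) - \frac{45}{223}\right) + 562\right) - 1560093\right) - 3347526\right) + 3364100 = \left(\left(\left(355 \left(- \frac{179}{180} - \frac{45}{223}\right) + 562\right) - 1560093\right) - 3347526\right) + 3364100 = \left(\left(\left(355 \left(- \frac{48017}{40140}\right) + 562\right) - 1560093\right) - 3347526\right) + 3364100 = \left(\left(\left(- \frac{3409207}{8028} + 562\right) - 1560093\right) - 3347526\right) + 3364100 = \left(\left(\frac{1102529}{8028} - 1560093\right) - 3347526\right) + 3364100 = \left(- \frac{12523324075}{8028} - 3347526\right) + 3364100 = - \frac{39397262803}{8028} + 3364100 = - \frac{12390268003}{8028}$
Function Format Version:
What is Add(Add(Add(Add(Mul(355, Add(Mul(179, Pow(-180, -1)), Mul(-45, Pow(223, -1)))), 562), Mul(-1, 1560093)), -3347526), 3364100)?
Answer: Rational(-12390268003, 8028) ≈ -1.5434e+6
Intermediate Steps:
Add(Add(Add(Add(Mul(355, Add(Mul(179, Pow(-180, -1)), Mul(-45, Pow(223, -1)))), 562), Mul(-1, 1560093)), -3347526), 3364100) = Add(Add(Add(Add(Mul(355, Add(Mul(179, Rational(-1, 180)), Mul(-45, Rational(1, 223)))), 562), -1560093), -3347526), 3364100) = Add(Add(Add(Add(Mul(355, Add(Rational(-179, 180), Rational(-45, 223))), 562), -1560093), -3347526), 3364100) = Add(Add(Add(Add(Mul(355, Rational(-48017, 40140)), 562), -1560093), -3347526), 3364100) = Add(Add(Add(Add(Rational(-3409207, 8028), 562), -1560093), -3347526), 3364100) = Add(Add(Add(Rational(1102529, 8028), -1560093), -3347526), 3364100) = Add(Add(Rational(-12523324075, 8028), -3347526), 3364100) = Add(Rational(-39397262803, 8028), 3364100) = Rational(-12390268003, 8028)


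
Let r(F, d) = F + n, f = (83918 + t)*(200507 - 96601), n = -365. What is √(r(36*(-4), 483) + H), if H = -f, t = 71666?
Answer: I*√16166111613 ≈ 1.2715e+5*I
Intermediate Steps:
f = 16166111104 (f = (83918 + 71666)*(200507 - 96601) = 155584*103906 = 16166111104)
r(F, d) = -365 + F (r(F, d) = F - 365 = -365 + F)
H = -16166111104 (H = -1*16166111104 = -16166111104)
√(r(36*(-4), 483) + H) = √((-365 + 36*(-4)) - 16166111104) = √((-365 - 144) - 16166111104) = √(-509 - 16166111104) = √(-16166111613) = I*√16166111613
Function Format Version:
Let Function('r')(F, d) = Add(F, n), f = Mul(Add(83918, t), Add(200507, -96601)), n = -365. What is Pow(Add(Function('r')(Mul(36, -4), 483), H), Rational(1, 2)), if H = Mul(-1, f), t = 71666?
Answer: Mul(I, Pow(16166111613, Rational(1, 2))) ≈ Mul(1.2715e+5, I)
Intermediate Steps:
f = 16166111104 (f = Mul(Add(83918, 71666), Add(200507, -96601)) = Mul(155584, 103906) = 16166111104)
Function('r')(F, d) = Add(-365, F) (Function('r')(F, d) = Add(F, -365) = Add(-365, F))
H = -16166111104 (H = Mul(-1, 16166111104) = -16166111104)
Pow(Add(Function('r')(Mul(36, -4), 483), H), Rational(1, 2)) = Pow(Add(Add(-365, Mul(36, -4)), -16166111104), Rational(1, 2)) = Pow(Add(Add(-365, -144), -16166111104), Rational(1, 2)) = Pow(Add(-509, -16166111104), Rational(1, 2)) = Pow(-16166111613, Rational(1, 2)) = Mul(I, Pow(16166111613, Rational(1, 2)))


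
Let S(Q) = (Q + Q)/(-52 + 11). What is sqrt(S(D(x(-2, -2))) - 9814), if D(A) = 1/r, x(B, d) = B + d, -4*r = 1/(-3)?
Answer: I*sqrt(16498318)/41 ≈ 99.069*I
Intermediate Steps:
r = 1/12 (r = -1/4/(-3) = -1/4*(-1/3) = 1/12 ≈ 0.083333)
D(A) = 12 (D(A) = 1/(1/12) = 12)
S(Q) = -2*Q/41 (S(Q) = (2*Q)/(-41) = (2*Q)*(-1/41) = -2*Q/41)
sqrt(S(D(x(-2, -2))) - 9814) = sqrt(-2/41*12 - 9814) = sqrt(-24/41 - 9814) = sqrt(-402398/41) = I*sqrt(16498318)/41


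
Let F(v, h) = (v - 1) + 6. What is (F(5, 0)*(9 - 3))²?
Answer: 3600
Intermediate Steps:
F(v, h) = 5 + v (F(v, h) = (-1 + v) + 6 = 5 + v)
(F(5, 0)*(9 - 3))² = ((5 + 5)*(9 - 3))² = (10*6)² = 60² = 3600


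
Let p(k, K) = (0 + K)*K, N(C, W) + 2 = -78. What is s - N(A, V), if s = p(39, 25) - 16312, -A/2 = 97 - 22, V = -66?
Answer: -15607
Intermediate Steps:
A = -150 (A = -2*(97 - 22) = -2*75 = -150)
N(C, W) = -80 (N(C, W) = -2 - 78 = -80)
p(k, K) = K² (p(k, K) = K*K = K²)
s = -15687 (s = 25² - 16312 = 625 - 16312 = -15687)
s - N(A, V) = -15687 - 1*(-80) = -15687 + 80 = -15607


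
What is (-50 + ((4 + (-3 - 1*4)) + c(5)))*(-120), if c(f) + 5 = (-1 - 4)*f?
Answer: 9960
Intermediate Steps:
c(f) = -5 - 5*f (c(f) = -5 + (-1 - 4)*f = -5 - 5*f)
(-50 + ((4 + (-3 - 1*4)) + c(5)))*(-120) = (-50 + ((4 + (-3 - 1*4)) + (-5 - 5*5)))*(-120) = (-50 + ((4 + (-3 - 4)) + (-5 - 25)))*(-120) = (-50 + ((4 - 7) - 30))*(-120) = (-50 + (-3 - 30))*(-120) = (-50 - 33)*(-120) = -83*(-120) = 9960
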